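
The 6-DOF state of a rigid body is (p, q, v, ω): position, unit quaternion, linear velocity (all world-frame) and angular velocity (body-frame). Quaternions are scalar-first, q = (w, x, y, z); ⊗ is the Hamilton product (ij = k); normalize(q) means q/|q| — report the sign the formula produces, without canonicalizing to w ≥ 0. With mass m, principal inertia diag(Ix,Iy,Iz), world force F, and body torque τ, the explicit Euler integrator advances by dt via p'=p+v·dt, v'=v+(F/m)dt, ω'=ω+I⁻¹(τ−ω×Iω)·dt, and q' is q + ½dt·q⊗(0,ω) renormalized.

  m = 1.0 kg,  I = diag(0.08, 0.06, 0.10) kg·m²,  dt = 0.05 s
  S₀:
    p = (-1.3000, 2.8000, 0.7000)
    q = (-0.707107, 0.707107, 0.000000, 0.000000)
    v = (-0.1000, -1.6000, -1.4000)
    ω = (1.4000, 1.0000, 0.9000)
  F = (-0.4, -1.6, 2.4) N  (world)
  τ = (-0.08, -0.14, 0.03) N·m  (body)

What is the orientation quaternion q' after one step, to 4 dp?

q' = (-0.7310, 0.6816, -0.0335, 0.0018)

q⊗(0,ω) = (-0.9899498, -0.9899498, -1.3435033, 0.0707107)
updated quaternion q' = (-0.7310, 0.6816, -0.0335, 0.0018)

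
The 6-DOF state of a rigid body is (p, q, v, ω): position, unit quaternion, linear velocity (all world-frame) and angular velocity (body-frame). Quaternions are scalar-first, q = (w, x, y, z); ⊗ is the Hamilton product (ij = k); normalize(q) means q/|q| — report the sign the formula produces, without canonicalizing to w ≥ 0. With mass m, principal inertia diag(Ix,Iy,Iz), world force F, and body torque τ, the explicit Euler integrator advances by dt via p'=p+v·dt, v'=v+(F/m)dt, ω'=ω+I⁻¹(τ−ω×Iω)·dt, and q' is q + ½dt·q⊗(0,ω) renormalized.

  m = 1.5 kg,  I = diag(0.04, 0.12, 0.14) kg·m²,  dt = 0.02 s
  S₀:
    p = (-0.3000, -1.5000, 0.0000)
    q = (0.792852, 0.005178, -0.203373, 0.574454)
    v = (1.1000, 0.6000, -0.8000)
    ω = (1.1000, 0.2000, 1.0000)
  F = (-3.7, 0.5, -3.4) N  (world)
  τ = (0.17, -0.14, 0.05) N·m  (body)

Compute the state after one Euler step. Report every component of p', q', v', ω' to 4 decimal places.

linear accel F/m = (-2.4667, 0.3333, -2.2667)
p + v·dt = (-0.2780, -1.4880, -0.0160)
new velocity v' = (1.0507, 0.6067, -0.8453)
angular accel α = (4.1500, -0.2500, 0.2314)
ω + α·dt = (1.1830, 0.1950, 1.0046)
Hamilton product q⊗(0,ω) = (-0.5394752, 0.5538734, 0.7852918, 1.0175979)
q + ½dt·q⊗(0,ω), renormalized = (0.7874, 0.0107, -0.1955, 0.5846)

p' = (-0.2780, -1.4880, -0.0160)
q' = (0.7874, 0.0107, -0.1955, 0.5846)
v' = (1.0507, 0.6067, -0.8453)
ω' = (1.1830, 0.1950, 1.0046)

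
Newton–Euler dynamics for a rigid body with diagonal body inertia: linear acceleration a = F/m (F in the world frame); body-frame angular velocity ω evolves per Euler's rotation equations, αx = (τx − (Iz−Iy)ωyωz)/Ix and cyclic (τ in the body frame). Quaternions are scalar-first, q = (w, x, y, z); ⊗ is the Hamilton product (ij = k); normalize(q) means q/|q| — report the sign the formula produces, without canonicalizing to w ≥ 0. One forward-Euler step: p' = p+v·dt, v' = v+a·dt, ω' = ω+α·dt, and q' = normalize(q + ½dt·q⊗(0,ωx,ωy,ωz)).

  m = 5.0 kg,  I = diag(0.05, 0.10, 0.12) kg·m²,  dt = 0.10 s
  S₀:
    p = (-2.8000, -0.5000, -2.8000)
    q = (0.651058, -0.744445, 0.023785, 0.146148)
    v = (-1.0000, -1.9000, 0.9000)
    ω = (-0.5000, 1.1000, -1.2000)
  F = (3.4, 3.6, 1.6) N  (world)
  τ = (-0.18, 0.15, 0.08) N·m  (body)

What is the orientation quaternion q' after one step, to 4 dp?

q⊗(0,ω) = (-0.2230084, -0.5148338, -0.2502442, -1.5882666)
updated quaternion q' = (0.6376, -0.7674, 0.0112, 0.0665)

q' = (0.6376, -0.7674, 0.0112, 0.0665)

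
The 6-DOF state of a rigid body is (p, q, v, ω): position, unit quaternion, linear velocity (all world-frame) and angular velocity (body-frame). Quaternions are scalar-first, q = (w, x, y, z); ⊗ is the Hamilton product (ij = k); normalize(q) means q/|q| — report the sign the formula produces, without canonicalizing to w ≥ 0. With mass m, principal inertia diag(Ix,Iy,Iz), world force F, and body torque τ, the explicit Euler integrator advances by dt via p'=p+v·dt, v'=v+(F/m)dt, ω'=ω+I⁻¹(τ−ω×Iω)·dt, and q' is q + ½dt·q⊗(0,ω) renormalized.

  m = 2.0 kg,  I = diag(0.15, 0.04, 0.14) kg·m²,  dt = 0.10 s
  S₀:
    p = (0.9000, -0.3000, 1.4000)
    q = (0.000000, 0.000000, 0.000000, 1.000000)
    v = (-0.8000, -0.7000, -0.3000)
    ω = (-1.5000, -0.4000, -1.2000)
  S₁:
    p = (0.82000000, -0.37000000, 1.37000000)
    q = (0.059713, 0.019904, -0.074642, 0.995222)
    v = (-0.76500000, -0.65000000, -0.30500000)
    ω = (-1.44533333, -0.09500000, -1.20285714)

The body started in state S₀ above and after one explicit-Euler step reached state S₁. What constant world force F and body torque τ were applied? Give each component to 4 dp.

velocity change Δv = (0.03500000, 0.05000000, -0.00500000)
F = m·Δv/dt = (0.7000, 1.0000, -0.1000)
rate change Δω = (0.05466667, 0.30500000, -0.00285714)
ω₀×(Iω₀) = (0.0480, 0.0180, -0.0660)
τ = I·(Δω/dt) + ω₀×(Iω₀) = (0.1300, 0.1400, -0.0700)

F = (0.7000, 1.0000, -0.1000)
τ = (0.1300, 0.1400, -0.0700)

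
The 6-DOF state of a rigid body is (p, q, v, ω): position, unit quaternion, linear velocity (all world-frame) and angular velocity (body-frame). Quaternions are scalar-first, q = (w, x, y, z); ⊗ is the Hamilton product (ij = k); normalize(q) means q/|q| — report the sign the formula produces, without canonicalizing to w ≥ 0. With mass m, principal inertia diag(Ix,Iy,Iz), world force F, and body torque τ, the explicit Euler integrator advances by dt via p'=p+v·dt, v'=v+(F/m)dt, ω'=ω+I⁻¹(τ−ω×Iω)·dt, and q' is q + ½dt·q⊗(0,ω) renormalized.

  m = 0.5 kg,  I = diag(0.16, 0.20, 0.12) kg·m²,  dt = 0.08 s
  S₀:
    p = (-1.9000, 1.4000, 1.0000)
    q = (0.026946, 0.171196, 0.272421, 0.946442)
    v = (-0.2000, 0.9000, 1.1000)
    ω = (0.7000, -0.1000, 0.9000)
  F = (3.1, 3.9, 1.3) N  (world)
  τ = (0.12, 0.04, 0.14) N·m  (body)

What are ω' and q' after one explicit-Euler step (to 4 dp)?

ω' = (0.7564, -0.0941, 0.9952)
q' = (-0.0108, 0.1853, 0.2923, 0.9381)

gyro term ω×Iω = (0.0072, 0.0252, -0.0028)
(τ − ω×Iω)/I = (0.7050, 0.0740, 1.1900)
ω' = ω + α·dt = (0.7564, -0.0941, 0.9952)
Hamilton product q⊗(0,ω) = (-0.9443929, 0.3586853, 0.5057384, -0.1835629)
q' = normalize(q + ½dt·q⊗(0,ω)) = (-0.0108, 0.1853, 0.2923, 0.9381)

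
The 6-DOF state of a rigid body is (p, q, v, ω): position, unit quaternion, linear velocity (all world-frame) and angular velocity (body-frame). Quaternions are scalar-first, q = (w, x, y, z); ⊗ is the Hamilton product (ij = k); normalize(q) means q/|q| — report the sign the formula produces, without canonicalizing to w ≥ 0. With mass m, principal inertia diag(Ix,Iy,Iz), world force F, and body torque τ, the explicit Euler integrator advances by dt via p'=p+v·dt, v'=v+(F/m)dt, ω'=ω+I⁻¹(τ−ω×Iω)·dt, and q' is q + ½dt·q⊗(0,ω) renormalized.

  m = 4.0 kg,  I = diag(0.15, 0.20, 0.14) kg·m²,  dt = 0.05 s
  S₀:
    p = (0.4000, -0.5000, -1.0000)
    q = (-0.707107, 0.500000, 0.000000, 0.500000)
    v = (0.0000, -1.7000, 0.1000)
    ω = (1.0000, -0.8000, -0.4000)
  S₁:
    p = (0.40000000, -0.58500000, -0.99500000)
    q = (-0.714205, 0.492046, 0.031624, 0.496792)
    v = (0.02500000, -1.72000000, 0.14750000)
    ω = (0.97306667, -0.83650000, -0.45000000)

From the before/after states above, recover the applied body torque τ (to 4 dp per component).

τ = (-0.1000, -0.1500, -0.1800)

ω₁ − ω₀ = (-0.02693333, -0.03650000, -0.05000000)
applied torque τ = (-0.1000, -0.1500, -0.1800)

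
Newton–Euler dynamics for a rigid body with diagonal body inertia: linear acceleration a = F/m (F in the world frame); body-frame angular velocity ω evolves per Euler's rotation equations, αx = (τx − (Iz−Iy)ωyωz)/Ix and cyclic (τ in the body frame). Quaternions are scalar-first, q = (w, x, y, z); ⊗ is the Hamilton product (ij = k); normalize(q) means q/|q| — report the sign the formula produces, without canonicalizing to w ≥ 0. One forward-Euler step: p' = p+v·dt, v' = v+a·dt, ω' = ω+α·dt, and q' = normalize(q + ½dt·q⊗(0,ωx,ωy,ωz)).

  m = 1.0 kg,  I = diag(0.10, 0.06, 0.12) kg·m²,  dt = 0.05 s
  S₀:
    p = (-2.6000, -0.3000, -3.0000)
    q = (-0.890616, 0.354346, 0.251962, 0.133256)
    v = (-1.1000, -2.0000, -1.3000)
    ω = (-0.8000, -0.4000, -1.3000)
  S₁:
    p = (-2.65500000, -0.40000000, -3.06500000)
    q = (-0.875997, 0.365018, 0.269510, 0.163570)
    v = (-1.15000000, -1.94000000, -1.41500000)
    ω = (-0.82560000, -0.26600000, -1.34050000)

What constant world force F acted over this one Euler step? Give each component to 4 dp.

Δv = v₁−v₀ = (-0.05000000, 0.06000000, -0.11500000)
applied force F = (-1.0000, 1.2000, -2.3000)

F = (-1.0000, 1.2000, -2.3000)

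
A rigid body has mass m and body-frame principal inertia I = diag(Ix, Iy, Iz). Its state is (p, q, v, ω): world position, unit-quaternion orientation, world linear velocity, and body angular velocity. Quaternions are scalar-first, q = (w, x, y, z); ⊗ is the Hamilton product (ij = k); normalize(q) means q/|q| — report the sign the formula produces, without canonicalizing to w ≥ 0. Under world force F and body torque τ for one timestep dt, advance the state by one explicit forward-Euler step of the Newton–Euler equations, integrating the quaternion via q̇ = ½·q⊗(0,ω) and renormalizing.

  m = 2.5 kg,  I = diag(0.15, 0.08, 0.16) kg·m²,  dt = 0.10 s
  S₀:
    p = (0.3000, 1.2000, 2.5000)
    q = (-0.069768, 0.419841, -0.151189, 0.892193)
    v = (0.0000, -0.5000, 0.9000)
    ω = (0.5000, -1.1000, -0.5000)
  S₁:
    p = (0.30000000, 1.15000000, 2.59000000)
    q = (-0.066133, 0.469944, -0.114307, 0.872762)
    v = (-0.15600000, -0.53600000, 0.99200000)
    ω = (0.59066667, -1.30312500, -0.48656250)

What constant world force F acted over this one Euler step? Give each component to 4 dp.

Δv = v₁−v₀ = (-0.15600000, -0.03600000, 0.09200000)
m·(v₁−v₀)/dt = (-3.9000, -0.9000, 2.3000)

F = (-3.9000, -0.9000, 2.3000)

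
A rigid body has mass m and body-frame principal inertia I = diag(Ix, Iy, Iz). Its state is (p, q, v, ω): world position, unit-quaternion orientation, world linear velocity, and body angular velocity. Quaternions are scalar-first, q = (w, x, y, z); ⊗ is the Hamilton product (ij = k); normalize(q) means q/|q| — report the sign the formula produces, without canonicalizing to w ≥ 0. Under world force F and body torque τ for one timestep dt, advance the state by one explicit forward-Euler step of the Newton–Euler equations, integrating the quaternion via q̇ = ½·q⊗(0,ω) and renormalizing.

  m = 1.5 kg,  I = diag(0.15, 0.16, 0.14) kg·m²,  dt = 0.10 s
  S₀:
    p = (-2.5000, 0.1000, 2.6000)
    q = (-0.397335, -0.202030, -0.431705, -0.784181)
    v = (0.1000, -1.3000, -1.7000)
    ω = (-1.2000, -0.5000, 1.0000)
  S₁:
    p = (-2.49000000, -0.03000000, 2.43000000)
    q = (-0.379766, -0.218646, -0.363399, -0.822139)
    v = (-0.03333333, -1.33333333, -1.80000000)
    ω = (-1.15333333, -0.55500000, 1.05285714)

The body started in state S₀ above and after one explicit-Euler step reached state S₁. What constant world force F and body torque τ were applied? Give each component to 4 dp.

F = (-2.0000, -0.5000, -1.5000)
τ = (0.0800, -0.1000, 0.0800)

velocity change Δv = (-0.13333333, -0.03333333, -0.10000000)
F = m·Δv/dt = (-2.0000, -0.5000, -1.5000)
Δω = ω₁−ω₀ = (0.04666667, -0.05500000, 0.05285714)
ω₀×(Iω₀) = (0.0100, -0.0120, 0.0060)
τ = I·(Δω/dt) + ω₀×(Iω₀) = (0.0800, -0.1000, 0.0800)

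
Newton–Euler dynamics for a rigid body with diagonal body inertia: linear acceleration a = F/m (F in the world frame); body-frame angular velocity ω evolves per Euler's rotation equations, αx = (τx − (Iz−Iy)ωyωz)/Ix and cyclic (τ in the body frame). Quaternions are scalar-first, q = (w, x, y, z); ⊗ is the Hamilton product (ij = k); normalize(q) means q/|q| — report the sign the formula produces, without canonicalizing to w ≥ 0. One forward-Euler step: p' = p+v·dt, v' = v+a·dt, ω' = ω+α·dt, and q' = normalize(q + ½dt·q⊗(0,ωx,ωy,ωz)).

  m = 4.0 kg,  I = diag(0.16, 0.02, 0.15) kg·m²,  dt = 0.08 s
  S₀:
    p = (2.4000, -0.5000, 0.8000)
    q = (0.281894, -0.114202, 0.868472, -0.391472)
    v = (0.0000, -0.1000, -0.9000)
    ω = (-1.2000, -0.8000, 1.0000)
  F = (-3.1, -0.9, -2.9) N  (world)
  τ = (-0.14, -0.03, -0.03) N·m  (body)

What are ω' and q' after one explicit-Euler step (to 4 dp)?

(τ − ω×Iω)/I = (-0.2250, -0.9000, 0.6960)
ω + α·dt = (-1.2180, -0.8720, 1.0557)
Hamilton product q⊗(0,ω) = (0.9492072, 0.2170216, 0.3584532, 1.4154220)
q + ½dt·q⊗(0,ω), renormalized = (0.3191, -0.1053, 0.8806, -0.3340)

ω' = (-1.2180, -0.8720, 1.0557)
q' = (0.3191, -0.1053, 0.8806, -0.3340)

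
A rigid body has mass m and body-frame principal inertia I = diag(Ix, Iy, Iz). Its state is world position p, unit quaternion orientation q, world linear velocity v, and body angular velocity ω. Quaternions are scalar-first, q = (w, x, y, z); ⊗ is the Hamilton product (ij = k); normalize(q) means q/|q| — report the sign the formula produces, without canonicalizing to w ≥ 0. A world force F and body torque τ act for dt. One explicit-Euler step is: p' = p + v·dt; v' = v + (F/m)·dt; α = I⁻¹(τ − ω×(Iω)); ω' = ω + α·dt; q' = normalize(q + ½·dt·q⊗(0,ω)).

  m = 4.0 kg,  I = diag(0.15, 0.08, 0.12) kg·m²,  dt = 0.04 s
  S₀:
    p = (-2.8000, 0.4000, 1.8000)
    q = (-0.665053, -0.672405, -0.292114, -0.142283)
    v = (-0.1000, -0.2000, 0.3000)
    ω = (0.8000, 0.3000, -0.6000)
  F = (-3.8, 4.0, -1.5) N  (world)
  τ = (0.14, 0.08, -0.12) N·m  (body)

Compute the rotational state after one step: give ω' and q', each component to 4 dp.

α = I⁻¹(τ − ω×Iω) = (0.9813, 1.1800, -0.8600)
ω + α·dt = (0.8393, 0.3472, -0.6344)
q⊗(0,ω) = (0.5401884, -0.3140891, -0.7167853, 0.4310015)
q + ½dt·q⊗(0,ω), renormalized = (-0.6541, -0.6785, -0.3064, -0.1336)

ω' = (0.8393, 0.3472, -0.6344)
q' = (-0.6541, -0.6785, -0.3064, -0.1336)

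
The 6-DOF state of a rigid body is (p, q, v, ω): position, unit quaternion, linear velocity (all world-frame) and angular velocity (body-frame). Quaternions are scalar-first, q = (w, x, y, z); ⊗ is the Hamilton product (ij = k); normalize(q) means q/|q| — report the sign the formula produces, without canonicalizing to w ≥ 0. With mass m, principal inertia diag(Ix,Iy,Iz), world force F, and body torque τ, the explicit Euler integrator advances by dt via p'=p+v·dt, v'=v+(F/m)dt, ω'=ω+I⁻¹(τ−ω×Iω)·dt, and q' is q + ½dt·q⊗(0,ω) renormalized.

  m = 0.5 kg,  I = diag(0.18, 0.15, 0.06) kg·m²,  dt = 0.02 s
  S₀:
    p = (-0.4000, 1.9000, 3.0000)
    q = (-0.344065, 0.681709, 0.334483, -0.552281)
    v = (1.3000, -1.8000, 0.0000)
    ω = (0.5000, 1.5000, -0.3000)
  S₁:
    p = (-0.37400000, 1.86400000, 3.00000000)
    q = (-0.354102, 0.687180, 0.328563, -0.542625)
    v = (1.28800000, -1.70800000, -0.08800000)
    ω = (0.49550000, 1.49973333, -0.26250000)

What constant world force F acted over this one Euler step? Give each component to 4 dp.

F = (-0.3000, 2.3000, -2.2000)

Δv = v₁−v₀ = (-0.01200000, 0.09200000, -0.08800000)
applied force F = (-0.3000, 2.3000, -2.2000)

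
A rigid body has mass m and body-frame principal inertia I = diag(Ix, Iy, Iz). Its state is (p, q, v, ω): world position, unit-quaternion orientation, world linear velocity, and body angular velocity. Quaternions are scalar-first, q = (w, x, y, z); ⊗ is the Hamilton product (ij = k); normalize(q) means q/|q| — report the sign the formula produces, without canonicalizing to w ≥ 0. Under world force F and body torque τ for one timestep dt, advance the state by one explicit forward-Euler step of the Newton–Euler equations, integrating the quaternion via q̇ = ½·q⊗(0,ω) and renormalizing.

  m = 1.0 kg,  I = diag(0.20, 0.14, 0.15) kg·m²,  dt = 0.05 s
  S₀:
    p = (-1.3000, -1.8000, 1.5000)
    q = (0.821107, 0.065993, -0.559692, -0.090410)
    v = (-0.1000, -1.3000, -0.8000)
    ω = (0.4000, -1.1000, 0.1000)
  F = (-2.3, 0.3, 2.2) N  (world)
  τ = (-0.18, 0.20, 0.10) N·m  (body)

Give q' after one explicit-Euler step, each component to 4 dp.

2q̇ = q⊗(0,ω) = (-0.6330174, 0.1730226, -0.9459810, 0.2333952)
updated quaternion q' = (0.8049, 0.0703, -0.5831, -0.0845)

q' = (0.8049, 0.0703, -0.5831, -0.0845)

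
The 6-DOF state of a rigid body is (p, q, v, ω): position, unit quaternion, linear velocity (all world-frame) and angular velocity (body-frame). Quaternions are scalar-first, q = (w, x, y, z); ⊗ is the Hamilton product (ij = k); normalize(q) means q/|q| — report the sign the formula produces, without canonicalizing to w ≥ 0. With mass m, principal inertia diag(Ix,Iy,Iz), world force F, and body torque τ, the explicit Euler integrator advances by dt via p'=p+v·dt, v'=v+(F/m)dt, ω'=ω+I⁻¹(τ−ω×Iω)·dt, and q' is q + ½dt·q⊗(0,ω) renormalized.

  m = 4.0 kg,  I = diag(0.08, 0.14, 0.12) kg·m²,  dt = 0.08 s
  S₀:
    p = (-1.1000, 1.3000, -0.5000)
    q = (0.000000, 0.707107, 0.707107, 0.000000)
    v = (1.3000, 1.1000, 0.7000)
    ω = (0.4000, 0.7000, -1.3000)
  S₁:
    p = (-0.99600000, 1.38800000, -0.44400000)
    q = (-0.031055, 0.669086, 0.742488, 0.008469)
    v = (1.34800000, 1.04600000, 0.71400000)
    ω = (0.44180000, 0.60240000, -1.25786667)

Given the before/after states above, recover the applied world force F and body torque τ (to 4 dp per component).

rate change Δω = (0.04180000, -0.09760000, 0.04213333)
I·α + gyro = (0.0600, -0.1500, 0.0800)
Δv = v₁−v₀ = (0.04800000, -0.05400000, 0.01400000)
F = m·Δv/dt = (2.4000, -2.7000, 0.7000)

F = (2.4000, -2.7000, 0.7000)
τ = (0.0600, -0.1500, 0.0800)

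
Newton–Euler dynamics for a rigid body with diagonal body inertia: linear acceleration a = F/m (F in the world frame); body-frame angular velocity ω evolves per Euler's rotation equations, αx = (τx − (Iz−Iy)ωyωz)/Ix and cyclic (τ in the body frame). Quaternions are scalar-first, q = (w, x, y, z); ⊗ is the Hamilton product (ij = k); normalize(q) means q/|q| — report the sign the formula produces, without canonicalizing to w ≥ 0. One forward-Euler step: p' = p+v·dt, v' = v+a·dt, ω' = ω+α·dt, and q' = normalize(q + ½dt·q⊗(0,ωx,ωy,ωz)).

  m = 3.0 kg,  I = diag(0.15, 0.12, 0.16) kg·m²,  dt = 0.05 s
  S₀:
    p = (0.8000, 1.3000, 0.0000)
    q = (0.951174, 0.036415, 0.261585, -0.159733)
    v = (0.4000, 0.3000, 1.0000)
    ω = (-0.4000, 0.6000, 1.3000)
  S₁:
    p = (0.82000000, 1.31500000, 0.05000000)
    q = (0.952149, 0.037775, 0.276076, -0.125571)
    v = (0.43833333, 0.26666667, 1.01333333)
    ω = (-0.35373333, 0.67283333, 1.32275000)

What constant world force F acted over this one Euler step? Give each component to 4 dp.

F = (2.3000, -2.0000, 0.8000)

v₁ − v₀ = (0.03833333, -0.03333333, 0.01333333)
applied force F = (2.3000, -2.0000, 0.8000)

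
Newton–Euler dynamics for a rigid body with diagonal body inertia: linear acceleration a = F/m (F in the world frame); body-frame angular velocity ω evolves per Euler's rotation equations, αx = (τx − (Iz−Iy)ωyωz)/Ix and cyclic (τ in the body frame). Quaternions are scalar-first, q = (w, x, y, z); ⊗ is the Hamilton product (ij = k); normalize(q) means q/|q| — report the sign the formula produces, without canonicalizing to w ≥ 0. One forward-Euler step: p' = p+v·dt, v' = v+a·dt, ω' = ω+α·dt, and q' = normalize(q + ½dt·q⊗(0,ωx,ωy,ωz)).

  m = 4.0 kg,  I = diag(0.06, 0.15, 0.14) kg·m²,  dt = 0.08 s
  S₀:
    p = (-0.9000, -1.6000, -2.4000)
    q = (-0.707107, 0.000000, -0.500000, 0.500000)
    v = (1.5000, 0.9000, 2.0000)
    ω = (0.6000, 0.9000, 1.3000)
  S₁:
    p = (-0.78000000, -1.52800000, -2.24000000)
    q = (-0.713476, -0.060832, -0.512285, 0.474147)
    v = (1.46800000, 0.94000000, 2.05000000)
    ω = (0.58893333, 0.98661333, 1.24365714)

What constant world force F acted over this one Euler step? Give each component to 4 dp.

Δv = v₁−v₀ = (-0.03200000, 0.04000000, 0.05000000)
m·(v₁−v₀)/dt = (-1.6000, 2.0000, 2.5000)

F = (-1.6000, 2.0000, 2.5000)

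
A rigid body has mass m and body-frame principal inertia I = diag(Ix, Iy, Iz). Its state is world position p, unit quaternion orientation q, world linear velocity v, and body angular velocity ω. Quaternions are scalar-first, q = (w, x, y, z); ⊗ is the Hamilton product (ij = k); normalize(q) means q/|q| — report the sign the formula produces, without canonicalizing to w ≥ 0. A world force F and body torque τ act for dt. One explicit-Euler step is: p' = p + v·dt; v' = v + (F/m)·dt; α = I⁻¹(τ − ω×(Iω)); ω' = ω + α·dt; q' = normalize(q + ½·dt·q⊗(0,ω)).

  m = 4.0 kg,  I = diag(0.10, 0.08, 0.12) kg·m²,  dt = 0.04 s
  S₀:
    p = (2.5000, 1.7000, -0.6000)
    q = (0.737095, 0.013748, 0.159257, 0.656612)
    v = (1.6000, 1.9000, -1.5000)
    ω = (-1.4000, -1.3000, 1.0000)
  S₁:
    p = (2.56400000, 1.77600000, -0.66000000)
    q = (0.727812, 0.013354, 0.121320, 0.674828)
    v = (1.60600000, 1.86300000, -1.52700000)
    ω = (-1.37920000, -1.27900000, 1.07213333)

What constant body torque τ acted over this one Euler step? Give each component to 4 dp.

τ = (0.0000, 0.0700, 0.1800)

ω₁ − ω₀ = (0.02080000, 0.02100000, 0.07213333)
ω₀×(Iω₀) = (-0.0520, 0.0280, -0.0364)
τ = I·(Δω/dt) + ω₀×(Iω₀) = (0.0000, 0.0700, 0.1800)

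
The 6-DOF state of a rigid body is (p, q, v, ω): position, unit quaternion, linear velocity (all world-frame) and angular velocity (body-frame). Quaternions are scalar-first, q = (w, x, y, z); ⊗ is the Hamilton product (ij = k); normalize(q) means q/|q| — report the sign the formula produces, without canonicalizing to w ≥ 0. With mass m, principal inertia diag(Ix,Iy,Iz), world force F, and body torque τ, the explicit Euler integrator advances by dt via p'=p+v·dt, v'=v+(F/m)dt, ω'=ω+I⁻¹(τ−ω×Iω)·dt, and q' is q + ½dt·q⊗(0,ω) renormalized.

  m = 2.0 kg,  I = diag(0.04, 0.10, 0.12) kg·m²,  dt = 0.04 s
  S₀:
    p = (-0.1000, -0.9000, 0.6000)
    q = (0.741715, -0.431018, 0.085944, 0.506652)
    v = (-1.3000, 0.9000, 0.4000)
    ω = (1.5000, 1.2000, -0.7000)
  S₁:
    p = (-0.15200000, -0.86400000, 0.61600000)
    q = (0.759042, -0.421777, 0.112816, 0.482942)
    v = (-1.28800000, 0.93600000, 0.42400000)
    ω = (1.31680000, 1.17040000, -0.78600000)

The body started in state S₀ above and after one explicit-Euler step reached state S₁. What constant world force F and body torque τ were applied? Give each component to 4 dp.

velocity change Δv = (0.01200000, 0.03600000, 0.02400000)
F = m·Δv/dt = (0.6000, 1.8000, 1.2000)
ω₁ − ω₀ = (-0.18320000, -0.02960000, -0.08600000)
τ = I·(Δω/dt) + ω₀×(Iω₀) = (-0.2000, 0.0100, -0.1500)

F = (0.6000, 1.8000, 1.2000)
τ = (-0.2000, 0.0100, -0.1500)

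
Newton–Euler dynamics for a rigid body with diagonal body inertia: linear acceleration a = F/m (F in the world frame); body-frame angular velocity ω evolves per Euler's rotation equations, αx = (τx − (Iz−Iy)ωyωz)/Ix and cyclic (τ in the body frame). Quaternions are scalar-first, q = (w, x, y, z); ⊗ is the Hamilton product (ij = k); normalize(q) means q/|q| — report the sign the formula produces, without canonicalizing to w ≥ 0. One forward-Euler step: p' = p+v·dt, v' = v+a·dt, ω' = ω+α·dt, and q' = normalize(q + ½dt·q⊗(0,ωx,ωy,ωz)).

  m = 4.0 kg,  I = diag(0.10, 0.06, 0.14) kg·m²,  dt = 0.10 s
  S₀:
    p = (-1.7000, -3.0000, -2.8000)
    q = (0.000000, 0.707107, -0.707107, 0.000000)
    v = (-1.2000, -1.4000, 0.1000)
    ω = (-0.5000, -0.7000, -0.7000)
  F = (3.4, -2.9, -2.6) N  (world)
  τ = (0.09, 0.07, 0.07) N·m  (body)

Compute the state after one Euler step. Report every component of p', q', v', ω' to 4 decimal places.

p' = (-1.8200, -3.1400, -2.7900)
q' = (-0.0071, 0.7307, -0.6813, -0.0424)
v' = (-1.1150, -1.4725, 0.0350)
ω' = (-0.4492, -0.5600, -0.6400)

ω×(Iω) gyroscopic = (0.0392, -0.0140, -0.0140)
angular accel α = (0.5080, 1.4000, 0.6000)
ω + α·dt = (-0.4492, -0.5600, -0.6400)
Hamilton product q⊗(0,ω) = (-0.1414214, 0.4949749, 0.4949749, -0.8485284)
q + ½dt·q⊗(0,ω), renormalized = (-0.0071, 0.7307, -0.6813, -0.0424)
a = (0.8500, -0.7250, -0.6500)
p' = p + v·dt = (-1.8200, -3.1400, -2.7900)
new velocity v' = (-1.1150, -1.4725, 0.0350)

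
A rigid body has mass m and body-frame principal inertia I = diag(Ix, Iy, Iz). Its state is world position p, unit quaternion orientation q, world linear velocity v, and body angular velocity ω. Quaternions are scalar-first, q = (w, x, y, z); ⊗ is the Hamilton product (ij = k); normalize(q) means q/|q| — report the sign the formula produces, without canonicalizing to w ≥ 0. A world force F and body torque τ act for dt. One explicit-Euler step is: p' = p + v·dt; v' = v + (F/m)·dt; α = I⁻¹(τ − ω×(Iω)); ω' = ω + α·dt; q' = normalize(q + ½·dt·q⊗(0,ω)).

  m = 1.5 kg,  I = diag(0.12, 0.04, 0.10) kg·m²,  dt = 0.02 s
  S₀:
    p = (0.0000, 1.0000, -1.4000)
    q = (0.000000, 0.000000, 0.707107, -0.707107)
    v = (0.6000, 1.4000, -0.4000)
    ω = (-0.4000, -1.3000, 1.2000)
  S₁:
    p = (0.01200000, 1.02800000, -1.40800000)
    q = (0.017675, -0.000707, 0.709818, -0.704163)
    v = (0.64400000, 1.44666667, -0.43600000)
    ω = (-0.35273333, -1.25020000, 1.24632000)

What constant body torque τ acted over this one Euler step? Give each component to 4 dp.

ω₁ − ω₀ = (0.04726667, 0.04980000, 0.04632000)
gyro term ω₀×Iω₀ = (-0.0936, -0.0096, -0.0416)
applied torque τ = (0.1900, 0.0900, 0.1900)

τ = (0.1900, 0.0900, 0.1900)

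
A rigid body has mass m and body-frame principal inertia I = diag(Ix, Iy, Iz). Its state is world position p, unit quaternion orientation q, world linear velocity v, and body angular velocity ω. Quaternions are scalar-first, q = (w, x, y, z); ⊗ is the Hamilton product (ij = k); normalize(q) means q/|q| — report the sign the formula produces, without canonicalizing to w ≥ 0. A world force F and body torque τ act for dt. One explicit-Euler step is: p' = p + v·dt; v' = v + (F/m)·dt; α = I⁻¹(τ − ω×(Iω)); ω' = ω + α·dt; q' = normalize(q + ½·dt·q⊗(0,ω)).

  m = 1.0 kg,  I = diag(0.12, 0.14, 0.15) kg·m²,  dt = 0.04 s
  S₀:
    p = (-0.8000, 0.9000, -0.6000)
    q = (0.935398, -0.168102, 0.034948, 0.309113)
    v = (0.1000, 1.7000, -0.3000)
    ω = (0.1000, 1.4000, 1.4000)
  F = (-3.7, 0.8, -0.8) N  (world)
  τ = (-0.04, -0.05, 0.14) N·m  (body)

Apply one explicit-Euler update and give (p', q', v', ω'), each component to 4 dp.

p' = (-0.7960, 0.9680, -0.6120)
q' = (0.9254, -0.1738, 0.0664, 0.3303)
v' = (-0.0480, 1.7320, -0.3320)
ω' = (0.0801, 1.3869, 1.4366)

a = (-3.7000, 0.8000, -0.8000)
p + v·dt = (-0.7960, 0.9680, -0.6120)
v + (F/m)dt = (-0.0480, 1.7320, -0.3320)
angular accel α = (-0.4967, -0.3271, 0.9147)
ω' = ω + α·dt = (0.0801, 1.3869, 1.4366)
Hamilton product q⊗(0,ω) = (-0.4648752, -0.2902912, 1.5758113, 1.0707196)
q + ½dt·q⊗(0,ω), renormalized = (0.9254, -0.1738, 0.0664, 0.3303)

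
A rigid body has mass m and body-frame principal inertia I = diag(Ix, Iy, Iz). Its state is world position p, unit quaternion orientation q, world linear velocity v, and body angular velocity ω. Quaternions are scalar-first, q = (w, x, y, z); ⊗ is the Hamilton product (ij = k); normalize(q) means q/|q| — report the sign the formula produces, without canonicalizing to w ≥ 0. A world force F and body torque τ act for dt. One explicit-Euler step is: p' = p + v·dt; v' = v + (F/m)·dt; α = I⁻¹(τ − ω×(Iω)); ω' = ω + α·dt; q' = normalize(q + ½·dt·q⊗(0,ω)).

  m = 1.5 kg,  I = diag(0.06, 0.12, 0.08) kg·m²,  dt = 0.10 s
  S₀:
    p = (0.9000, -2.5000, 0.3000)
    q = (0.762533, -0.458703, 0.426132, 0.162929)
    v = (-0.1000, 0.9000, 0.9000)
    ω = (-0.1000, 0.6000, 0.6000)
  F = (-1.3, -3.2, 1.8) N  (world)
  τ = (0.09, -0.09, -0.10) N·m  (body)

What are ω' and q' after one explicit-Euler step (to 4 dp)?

ω×(Iω) gyroscopic = (-0.0144, 0.0012, -0.0036)
(τ − ω×Iω)/I = (1.7400, -0.7600, -1.2050)
ω' = ω + α·dt = (0.0740, 0.5240, 0.4795)
q⊗(0,ω) = (-0.3993069, 0.0816685, 0.7164487, 0.2249112)
q' = normalize(q + ½dt·q⊗(0,ω)) = (0.7419, -0.4542, 0.4615, 0.1740)

ω' = (0.0740, 0.5240, 0.4795)
q' = (0.7419, -0.4542, 0.4615, 0.1740)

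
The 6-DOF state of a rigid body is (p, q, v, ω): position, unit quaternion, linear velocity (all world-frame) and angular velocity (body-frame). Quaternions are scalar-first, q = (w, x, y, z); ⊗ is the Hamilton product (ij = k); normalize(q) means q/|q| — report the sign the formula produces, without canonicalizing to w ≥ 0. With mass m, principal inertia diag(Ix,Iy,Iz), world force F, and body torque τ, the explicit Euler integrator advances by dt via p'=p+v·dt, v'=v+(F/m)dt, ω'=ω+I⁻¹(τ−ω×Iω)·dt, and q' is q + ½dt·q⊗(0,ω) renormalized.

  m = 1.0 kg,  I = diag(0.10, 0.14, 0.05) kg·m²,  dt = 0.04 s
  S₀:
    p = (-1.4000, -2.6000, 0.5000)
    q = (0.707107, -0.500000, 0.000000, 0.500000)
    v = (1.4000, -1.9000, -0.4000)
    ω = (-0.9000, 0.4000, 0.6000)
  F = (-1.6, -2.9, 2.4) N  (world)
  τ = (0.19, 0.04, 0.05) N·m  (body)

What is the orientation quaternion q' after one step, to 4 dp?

q' = (0.6919, -0.5166, 0.0027, 0.5044)

q⊗(0,ω) = (-0.7500000, -0.8363963, 0.1328428, 0.2242642)
updated quaternion q' = (0.6919, -0.5166, 0.0027, 0.5044)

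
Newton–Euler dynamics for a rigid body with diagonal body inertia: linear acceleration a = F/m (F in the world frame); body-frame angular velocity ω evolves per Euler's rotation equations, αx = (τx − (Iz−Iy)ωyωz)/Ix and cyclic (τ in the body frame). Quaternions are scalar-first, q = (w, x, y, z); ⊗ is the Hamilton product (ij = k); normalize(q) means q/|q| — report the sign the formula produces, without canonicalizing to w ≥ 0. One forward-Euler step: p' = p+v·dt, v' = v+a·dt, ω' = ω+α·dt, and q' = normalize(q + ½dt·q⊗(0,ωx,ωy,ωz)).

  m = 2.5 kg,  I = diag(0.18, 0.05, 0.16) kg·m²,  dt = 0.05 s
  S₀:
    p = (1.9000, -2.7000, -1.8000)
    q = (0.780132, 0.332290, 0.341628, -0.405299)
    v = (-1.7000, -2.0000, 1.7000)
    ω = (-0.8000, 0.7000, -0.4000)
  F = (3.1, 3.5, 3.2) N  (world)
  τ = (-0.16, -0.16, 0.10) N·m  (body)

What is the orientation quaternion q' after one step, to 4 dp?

2q̇ = q⊗(0,ω) = (-0.1354272, -0.4770475, 1.0032476, 0.1938526)
q' = normalize(q + ½dt·q⊗(0,ω)) = (0.7764, 0.3202, 0.3666, -0.4003)

q' = (0.7764, 0.3202, 0.3666, -0.4003)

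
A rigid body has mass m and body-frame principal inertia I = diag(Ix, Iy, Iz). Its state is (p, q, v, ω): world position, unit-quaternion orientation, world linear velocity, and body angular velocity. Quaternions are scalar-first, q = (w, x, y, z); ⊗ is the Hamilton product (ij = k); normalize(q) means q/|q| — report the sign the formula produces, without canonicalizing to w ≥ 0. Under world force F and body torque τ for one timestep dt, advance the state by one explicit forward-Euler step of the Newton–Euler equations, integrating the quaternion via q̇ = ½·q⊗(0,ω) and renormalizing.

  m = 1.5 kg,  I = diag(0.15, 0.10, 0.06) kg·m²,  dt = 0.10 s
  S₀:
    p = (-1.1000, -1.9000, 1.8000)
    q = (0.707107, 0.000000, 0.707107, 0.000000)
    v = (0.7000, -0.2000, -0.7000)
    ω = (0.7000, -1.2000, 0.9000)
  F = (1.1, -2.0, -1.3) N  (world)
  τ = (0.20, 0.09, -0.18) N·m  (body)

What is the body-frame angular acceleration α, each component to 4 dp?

α = (1.0453, 0.3330, -3.7000)

ω×(Iω) gyroscopic = (0.0432, 0.0567, 0.0420)
α = I⁻¹(τ − ω×Iω) = (1.0453, 0.3330, -3.7000)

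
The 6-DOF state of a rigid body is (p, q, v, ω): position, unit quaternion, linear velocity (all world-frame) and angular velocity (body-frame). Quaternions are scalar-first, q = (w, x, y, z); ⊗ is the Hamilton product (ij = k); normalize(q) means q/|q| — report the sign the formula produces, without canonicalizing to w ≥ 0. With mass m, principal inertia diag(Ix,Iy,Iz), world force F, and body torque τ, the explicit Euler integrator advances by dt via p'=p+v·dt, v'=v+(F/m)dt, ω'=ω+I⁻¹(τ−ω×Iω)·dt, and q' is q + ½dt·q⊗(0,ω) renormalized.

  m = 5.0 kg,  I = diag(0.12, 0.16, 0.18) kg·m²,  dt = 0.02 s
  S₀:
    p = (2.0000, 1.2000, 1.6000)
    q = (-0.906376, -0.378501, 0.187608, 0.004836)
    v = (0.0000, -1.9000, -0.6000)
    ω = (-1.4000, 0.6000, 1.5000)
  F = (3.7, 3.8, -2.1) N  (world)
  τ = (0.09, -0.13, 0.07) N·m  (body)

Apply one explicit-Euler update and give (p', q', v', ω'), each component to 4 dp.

new position p' = (2.0000, 1.1620, 1.5880)
v' = v + a·dt = (0.0148, -1.8848, -0.6084)
precession coupling ω×(Iω) = (0.0180, 0.1260, -0.0336)
angular accel α = (0.6000, -1.6000, 0.5756)
ω + α·dt = (-1.3880, 0.5680, 1.5115)
Hamilton product q⊗(0,ω) = (-0.6497202, 1.5474368, 0.0171555, -1.3240134)
q + ½dt·q⊗(0,ω), renormalized = (-0.9127, -0.3629, 0.1877, -0.0084)

p' = (2.0000, 1.1620, 1.5880)
q' = (-0.9127, -0.3629, 0.1877, -0.0084)
v' = (0.0148, -1.8848, -0.6084)
ω' = (-1.3880, 0.5680, 1.5115)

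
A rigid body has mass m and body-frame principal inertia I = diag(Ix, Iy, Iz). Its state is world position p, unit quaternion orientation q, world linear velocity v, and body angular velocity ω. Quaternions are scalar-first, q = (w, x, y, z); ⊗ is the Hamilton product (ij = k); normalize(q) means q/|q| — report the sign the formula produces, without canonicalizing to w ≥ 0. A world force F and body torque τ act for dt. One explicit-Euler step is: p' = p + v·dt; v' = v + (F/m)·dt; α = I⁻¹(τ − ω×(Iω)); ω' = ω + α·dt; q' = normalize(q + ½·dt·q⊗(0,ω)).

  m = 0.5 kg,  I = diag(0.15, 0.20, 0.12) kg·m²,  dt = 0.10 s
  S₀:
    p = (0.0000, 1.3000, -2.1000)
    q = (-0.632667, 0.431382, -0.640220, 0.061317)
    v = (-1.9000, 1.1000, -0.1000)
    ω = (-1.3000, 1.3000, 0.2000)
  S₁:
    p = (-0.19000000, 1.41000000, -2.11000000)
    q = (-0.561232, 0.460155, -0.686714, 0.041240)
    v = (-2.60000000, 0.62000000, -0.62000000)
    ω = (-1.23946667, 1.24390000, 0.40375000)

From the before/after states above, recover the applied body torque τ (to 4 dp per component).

Δω = ω₁−ω₀ = (0.06053333, -0.05610000, 0.20375000)
precession coupling = (-0.0208, -0.0078, -0.0845)
I·α + gyro = (0.0700, -0.1200, 0.1600)

τ = (0.0700, -0.1200, 0.1600)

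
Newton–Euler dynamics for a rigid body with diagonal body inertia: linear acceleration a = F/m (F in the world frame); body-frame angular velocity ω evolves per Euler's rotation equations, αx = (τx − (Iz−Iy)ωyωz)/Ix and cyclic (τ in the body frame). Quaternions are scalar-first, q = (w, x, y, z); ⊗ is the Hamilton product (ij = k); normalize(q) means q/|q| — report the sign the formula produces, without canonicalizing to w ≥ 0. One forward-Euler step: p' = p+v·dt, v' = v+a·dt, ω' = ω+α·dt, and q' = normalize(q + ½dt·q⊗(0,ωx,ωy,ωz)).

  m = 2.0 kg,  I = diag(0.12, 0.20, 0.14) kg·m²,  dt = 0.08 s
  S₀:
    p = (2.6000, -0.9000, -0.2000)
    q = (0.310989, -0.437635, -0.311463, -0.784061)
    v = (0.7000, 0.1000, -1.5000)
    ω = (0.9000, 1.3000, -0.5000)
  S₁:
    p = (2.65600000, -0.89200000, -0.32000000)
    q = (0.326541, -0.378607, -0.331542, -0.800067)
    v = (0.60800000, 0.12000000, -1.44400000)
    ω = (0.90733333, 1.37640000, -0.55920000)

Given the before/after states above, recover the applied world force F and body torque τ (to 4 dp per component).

F = (-2.3000, 0.5000, 1.4000)
τ = (0.0500, 0.2000, -0.0100)

velocity change Δv = (-0.09200000, 0.02000000, 0.05600000)
applied force F = (-2.3000, 0.5000, 1.4000)
ω₁ − ω₀ = (0.00733333, 0.07640000, -0.05920000)
I·α + gyro = (0.0500, 0.2000, -0.0100)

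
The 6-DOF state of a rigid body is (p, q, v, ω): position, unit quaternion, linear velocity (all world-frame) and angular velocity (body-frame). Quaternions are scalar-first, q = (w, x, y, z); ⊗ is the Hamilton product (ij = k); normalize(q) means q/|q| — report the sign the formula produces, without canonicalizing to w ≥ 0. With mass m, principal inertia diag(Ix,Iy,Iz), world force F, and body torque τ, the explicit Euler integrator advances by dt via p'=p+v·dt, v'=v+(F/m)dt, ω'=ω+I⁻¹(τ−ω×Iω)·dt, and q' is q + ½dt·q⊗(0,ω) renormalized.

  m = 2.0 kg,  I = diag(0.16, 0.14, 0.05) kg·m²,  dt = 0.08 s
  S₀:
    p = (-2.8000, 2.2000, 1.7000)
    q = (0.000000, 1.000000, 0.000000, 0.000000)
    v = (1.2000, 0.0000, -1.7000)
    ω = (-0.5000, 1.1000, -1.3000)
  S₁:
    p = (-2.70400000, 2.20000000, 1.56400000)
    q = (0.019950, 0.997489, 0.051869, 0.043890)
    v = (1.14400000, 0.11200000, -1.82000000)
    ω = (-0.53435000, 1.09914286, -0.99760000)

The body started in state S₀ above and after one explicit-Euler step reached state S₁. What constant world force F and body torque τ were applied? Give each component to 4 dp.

Δv = v₁−v₀ = (-0.05600000, 0.11200000, -0.12000000)
F = m·Δv/dt = (-1.4000, 2.8000, -3.0000)
Δω = ω₁−ω₀ = (-0.03435000, -0.00085714, 0.30240000)
applied torque τ = (0.0600, 0.0700, 0.2000)

F = (-1.4000, 2.8000, -3.0000)
τ = (0.0600, 0.0700, 0.2000)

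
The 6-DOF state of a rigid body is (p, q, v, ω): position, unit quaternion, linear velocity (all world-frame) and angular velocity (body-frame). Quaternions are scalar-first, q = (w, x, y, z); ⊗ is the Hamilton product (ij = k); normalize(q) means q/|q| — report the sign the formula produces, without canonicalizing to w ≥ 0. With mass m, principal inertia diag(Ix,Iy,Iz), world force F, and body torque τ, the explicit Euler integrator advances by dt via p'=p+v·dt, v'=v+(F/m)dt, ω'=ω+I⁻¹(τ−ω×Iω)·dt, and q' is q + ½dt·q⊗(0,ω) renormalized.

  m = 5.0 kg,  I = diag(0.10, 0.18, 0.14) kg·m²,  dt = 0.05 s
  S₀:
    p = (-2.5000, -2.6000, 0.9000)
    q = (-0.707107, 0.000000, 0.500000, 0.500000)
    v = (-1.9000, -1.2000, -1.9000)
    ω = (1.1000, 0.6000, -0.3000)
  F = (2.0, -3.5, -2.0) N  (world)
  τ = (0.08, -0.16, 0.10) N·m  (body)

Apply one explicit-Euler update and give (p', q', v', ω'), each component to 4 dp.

precession coupling ω×(Iω) = (0.0072, 0.0132, 0.0528)
α = I⁻¹(τ − ω×Iω) = (0.7280, -0.9622, 0.3371)
new body rate ω' = (1.1364, 0.5519, -0.2831)
q⊗(0,ω) = (-0.1500000, -1.2278177, 0.1257358, -0.3378679)
updated quaternion q' = (-0.7105, -0.0307, 0.5029, 0.4913)
new position p' = (-2.5950, -2.6600, 0.8050)
new velocity v' = (-1.8800, -1.2350, -1.9200)

p' = (-2.5950, -2.6600, 0.8050)
q' = (-0.7105, -0.0307, 0.5029, 0.4913)
v' = (-1.8800, -1.2350, -1.9200)
ω' = (1.1364, 0.5519, -0.2831)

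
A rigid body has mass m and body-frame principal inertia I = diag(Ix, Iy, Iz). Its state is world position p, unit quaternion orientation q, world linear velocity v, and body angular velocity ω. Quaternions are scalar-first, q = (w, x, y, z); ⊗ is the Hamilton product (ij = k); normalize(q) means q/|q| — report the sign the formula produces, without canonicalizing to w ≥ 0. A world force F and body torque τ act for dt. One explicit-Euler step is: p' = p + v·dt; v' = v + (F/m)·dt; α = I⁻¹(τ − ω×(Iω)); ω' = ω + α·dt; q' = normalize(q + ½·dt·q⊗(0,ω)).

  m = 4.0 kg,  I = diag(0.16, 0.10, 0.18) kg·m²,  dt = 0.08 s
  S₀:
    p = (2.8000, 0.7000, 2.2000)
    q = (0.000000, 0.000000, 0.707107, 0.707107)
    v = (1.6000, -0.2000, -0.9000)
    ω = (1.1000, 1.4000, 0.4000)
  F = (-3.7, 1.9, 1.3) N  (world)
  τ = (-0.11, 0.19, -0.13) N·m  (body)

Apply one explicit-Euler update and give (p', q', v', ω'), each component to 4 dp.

p' = (2.9280, 0.6840, 2.1280)
q' = (-0.0508, -0.0282, 0.7363, 0.6742)
v' = (1.5260, -0.1620, -0.8740)
ω' = (1.0226, 1.5590, 0.3833)

a = F/m = (-0.9250, 0.4750, 0.3250)
p' = p + v·dt = (2.9280, 0.6840, 2.1280)
new velocity v' = (1.5260, -0.1620, -0.8740)
α = I⁻¹(τ − ω×Iω) = (-0.9675, 1.9880, -0.2089)
new body rate ω' = (1.0226, 1.5590, 0.3833)
Hamilton product q⊗(0,ω) = (-1.2727926, -0.7071070, 0.7778177, -0.7778177)
q + ½dt·q⊗(0,ω), renormalized = (-0.0508, -0.0282, 0.7363, 0.6742)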